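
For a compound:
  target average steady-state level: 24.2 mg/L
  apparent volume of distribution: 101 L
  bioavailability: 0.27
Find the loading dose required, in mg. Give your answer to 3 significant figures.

LD = Css × Vd / F = 24.2 × 101 / 0.27 = 9053 mg

9050 mg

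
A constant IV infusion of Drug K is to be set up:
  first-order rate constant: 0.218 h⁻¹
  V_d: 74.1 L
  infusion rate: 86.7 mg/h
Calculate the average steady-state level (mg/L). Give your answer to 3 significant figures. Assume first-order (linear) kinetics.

5.37 mg/L

CL = k × Vd = 0.2180 × 74.1 = 16.15 L/h
At steady state Css = R₀ / CL = 86.7 / 16.15 = 5.368 mg/L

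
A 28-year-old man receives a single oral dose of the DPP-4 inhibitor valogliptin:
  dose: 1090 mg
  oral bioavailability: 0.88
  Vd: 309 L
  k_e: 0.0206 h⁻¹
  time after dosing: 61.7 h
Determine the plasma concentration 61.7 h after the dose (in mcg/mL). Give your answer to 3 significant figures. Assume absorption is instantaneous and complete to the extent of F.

Amount reaching circulation = F × Dose = 0.88 × 1090 = 959.2 mg
C₀ = F·Dose / Vd = 959.2 / 309 = 3.104 mg/L
C = C₀ · e^(−k·t) = 3.104 × e^(−0.02060 × 61.7)
  = 3.104 × 0.2805 = 0.8707 mg/L
(0.8707 mg/L = 0.8707 mcg/mL)

0.871 mcg/mL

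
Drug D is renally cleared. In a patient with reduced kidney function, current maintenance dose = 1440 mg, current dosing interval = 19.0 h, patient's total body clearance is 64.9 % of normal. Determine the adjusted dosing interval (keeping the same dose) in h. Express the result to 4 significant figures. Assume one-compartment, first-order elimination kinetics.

To keep the same average steady-state level, dosing rate must scale with clearance.
CL ratio = 64.9 / 100 = 0.6490
New interval (same dose) = 19.0 / 0.6490 = 29.28 h

29.28 h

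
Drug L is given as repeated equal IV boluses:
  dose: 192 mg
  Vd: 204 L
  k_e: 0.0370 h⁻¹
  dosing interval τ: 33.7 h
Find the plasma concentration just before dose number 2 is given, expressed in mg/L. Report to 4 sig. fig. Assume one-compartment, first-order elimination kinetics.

0.2705 mg/L

C₀ per dose = Dose / Vd = 192 / 204 = 0.9412 mg/L
Fraction remaining after one interval: r = e^(−kτ) = e^(−0.03700 × 33.7) = 0.2874
Before dose 2, 1 dose has been given (aged 1τ).
C_trough = C₀ × r = 0.9412 × 0.2874 = 0.2705 mg/L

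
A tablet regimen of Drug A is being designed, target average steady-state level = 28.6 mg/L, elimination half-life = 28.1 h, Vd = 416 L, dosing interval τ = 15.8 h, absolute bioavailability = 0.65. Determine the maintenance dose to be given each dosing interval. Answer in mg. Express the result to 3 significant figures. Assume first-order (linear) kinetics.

7130 mg

k = ln2 / t½ = 0.693147 / 28.1 = 0.02467 h⁻¹
CL = k × Vd = 0.02467 × 416 = 10.26 L/h
At steady state, F × (Dose/τ) = Css × CL.
Dose = Css × CL × τ / F = 28.6 × 10.26 × 15.8 / 0.65 = 7133 mg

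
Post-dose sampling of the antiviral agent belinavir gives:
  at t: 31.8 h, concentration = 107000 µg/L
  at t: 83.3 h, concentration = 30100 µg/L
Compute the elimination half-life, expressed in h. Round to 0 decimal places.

k = ln(C₁/C₂) / (t₂ − t₁) = ln(107000/30100) / (83.3 − 31.8)
  = 1.268 / 51.50 = 0.02462 h⁻¹
t½ = ln2 / k = 0.693147 / 0.02462 = 28.15 h

28 h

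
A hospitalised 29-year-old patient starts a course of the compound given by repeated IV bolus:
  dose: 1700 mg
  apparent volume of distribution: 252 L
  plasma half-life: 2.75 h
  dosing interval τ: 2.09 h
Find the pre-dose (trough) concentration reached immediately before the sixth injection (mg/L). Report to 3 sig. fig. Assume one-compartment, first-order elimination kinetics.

C₀ per dose = Dose / Vd = 1700 / 252 = 6.746 mg/L
k = ln2 / t½ = 0.693147 / 2.75 = 0.2521 h⁻¹
Fraction remaining after one interval: r = e^(−kτ) = e^(−0.2521 × 2.09) = 0.5904
Before dose 6, 5 doses have been given (aged 1τ, 2τ, 3τ, 4τ, 5τ).
C_trough = C₀ × (r + r² + … + r^5) = C₀ × r(1−r^5)/(1−r)
        = 6.746 × 0.5904 × (1 − 0.07174) / (1 − 0.5904) = 9.026 mg/L

9.03 mg/L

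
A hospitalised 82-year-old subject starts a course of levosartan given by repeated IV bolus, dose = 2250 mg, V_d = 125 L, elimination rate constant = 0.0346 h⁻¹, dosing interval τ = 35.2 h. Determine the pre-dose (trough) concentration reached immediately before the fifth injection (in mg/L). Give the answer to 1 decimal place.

7.5 mg/L

C₀ per dose = Dose / Vd = 2250 / 125 = 18.00 mg/L
Fraction remaining after one interval: r = e^(−kτ) = e^(−0.03460 × 35.2) = 0.2958
Before dose 5, 4 doses have been given (aged 1τ, 2τ, 3τ, 4τ).
C_trough = C₀ × (r + r² + … + r^4) = C₀ × r(1−r^4)/(1−r)
        = 18.00 × 0.2958 × (1 − 0.007656) / (1 − 0.2958) = 7.503 mg/L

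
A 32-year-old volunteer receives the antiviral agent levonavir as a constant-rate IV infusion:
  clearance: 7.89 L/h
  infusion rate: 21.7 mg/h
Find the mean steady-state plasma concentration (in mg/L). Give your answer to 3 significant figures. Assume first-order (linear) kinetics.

2.75 mg/L

At steady state Css = R₀ / CL = 21.7 / 7.890 = 2.750 mg/L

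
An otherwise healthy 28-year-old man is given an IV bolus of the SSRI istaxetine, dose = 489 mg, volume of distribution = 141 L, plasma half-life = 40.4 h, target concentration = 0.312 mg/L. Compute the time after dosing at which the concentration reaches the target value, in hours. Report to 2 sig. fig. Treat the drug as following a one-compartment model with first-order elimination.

140 h

C₀ = Dose / Vd = 489.0 / 141 = 3.468 mg/L
k = ln2 / t½ = 0.693147 / 40.4 = 0.01716 h⁻¹
t = ln(C₀ / C) / k = ln(3.468 / 0.312) / 0.01716
  = ln(11.12) / 0.01716 = 2.409 / 0.01716 = 140.4 h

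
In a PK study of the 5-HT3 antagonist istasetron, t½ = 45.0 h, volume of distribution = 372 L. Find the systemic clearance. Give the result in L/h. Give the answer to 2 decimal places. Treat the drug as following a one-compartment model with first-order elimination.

5.73 L/h

k = ln2 / t½ = 0.693147 / 45.0 = 0.01540 h⁻¹
CL = k × Vd = 0.01540 × 372 = 5.729 L/h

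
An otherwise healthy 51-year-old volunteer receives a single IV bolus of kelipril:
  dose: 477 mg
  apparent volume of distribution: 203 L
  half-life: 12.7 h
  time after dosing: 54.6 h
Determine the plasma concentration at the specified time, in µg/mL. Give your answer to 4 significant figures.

C₀ = Dose / Vd = 477.0 / 203 = 2.350 mg/L
k = ln2 / t½ = 0.693147 / 12.7 = 0.05458 h⁻¹
C = C₀ · e^(−k·t) = 2.350 × e^(−0.05458 × 54.6)
  = 2.350 × 0.05079 = 0.1194 mg/L
(0.1194 mg/L = 0.1194 µg/mL)

0.1194 µg/mL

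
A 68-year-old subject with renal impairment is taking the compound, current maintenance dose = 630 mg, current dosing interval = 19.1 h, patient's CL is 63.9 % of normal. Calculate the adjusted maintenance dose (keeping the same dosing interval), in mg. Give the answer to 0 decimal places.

To keep the same average steady-state level, dosing rate must scale with clearance.
CL ratio = 63.9 / 100 = 0.6390
New dose (same interval) = 630 × 0.6390 = 402.6 mg

403 mg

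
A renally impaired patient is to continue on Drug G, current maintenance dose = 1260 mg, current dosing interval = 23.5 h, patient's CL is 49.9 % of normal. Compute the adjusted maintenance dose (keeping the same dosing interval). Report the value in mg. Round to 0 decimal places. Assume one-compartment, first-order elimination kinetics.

To keep the same average steady-state level, dosing rate must scale with clearance.
CL ratio = 49.9 / 100 = 0.4990
New dose (same interval) = 1260 × 0.4990 = 628.7 mg

629 mg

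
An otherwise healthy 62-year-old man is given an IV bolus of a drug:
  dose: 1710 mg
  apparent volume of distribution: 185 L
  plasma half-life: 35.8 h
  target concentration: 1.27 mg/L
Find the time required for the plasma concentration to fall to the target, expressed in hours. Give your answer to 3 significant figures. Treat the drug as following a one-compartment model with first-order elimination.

103 h

C₀ = Dose / Vd = 1710 / 185 = 9.243 mg/L
k = ln2 / t½ = 0.693147 / 35.8 = 0.01936 h⁻¹
t = ln(C₀ / C) / k = ln(9.243 / 1.27) / 0.01936
  = ln(7.278) / 0.01936 = 1.985 / 0.01936 = 102.5 h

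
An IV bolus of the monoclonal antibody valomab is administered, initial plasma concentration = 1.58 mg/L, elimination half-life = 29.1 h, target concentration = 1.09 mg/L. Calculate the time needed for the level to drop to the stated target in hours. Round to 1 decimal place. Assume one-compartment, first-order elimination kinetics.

15.6 h

k = ln2 / t½ = 0.693147 / 29.1 = 0.02382 h⁻¹
t = ln(C₀ / C) / k = ln(1.580 / 1.09) / 0.02382
  = ln(1.450) / 0.02382 = 0.3716 / 0.02382 = 15.60 h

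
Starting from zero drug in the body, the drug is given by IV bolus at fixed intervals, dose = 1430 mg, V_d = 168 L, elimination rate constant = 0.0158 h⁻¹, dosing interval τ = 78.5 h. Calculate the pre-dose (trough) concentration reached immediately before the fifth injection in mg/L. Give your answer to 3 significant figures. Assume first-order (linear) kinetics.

C₀ per dose = Dose / Vd = 1430 / 168 = 8.512 mg/L
Fraction remaining after one interval: r = e^(−kτ) = e^(−0.01580 × 78.5) = 0.2893
Before dose 5, 4 doses have been given (aged 1τ, 2τ, 3τ, 4τ).
C_trough = C₀ × (r + r² + … + r^4) = C₀ × r(1−r^4)/(1−r)
        = 8.512 × 0.2893 × (1 − 0.007005) / (1 − 0.2893) = 3.441 mg/L

3.44 mg/L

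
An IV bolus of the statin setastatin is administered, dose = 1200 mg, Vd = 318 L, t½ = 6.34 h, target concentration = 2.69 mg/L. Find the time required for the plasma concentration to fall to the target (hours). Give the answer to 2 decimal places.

C₀ = Dose / Vd = 1200 / 318 = 3.774 mg/L
k = ln2 / t½ = 0.693147 / 6.34 = 0.1093 h⁻¹
t = ln(C₀ / C) / k = ln(3.774 / 2.69) / 0.1093
  = ln(1.403) / 0.1093 = 0.3386 / 0.1093 = 3.098 h

3.10 h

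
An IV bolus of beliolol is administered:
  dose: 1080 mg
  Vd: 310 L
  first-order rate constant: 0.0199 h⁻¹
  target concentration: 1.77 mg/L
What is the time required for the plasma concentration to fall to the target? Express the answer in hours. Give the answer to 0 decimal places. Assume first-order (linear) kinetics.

C₀ = Dose / Vd = 1080 / 310 = 3.484 mg/L
t = ln(C₀ / C) / k = ln(3.484 / 1.77) / 0.01990
  = ln(1.968) / 0.01990 = 0.6770 / 0.01990 = 34.02 h

34 h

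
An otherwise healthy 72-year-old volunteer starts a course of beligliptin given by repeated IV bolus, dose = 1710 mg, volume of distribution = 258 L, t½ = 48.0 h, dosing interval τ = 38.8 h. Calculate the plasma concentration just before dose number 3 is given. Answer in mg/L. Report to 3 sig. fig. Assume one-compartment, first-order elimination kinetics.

5.95 mg/L

C₀ per dose = Dose / Vd = 1710 / 258 = 6.628 mg/L
k = ln2 / t½ = 0.693147 / 48.0 = 0.01444 h⁻¹
Fraction remaining after one interval: r = e^(−kτ) = e^(−0.01444 × 38.8) = 0.5711
Before dose 3, 2 doses have been given (aged 1τ, 2τ).
C_trough = C₀ × (r + r²) = 6.628 × (0.5711 + 0.3262) = 5.947 mg/L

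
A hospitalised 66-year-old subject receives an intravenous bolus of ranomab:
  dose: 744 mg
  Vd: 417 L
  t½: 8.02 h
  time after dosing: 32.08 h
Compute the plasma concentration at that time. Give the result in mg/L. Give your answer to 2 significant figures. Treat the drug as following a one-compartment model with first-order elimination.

0.11 mg/L

C₀ = Dose / Vd = 744.0 / 417 = 1.784 mg/L
k = ln2 / t½ = 0.693147 / 8.02 = 0.08643 h⁻¹
t / t½ = 32.08 / 8.02 = 4 half-lives
C = C₀ × (1/2)^4 = 1.784 × 0.06250 = 0.1115 mg/L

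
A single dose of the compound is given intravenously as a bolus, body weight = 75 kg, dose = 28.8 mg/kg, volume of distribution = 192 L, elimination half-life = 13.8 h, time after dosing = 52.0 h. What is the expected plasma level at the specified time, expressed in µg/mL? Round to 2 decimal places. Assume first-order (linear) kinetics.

Total dose = 28.8 × 75 = 2160 mg
C₀ = Dose / Vd = 2160 / 192 = 11.25 mg/L
k = ln2 / t½ = 0.693147 / 13.8 = 0.05023 h⁻¹
C = C₀ · e^(−k·t) = 11.25 × e^(−0.05023 × 52.0)
  = 11.25 × 0.07339 = 0.8256 mg/L
(0.8256 mg/L = 0.8256 µg/mL)

0.83 µg/mL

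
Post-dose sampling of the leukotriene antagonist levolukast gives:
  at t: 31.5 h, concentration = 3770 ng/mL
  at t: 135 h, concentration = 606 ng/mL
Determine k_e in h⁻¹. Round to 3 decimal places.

0.018 h⁻¹

k = ln(C₁/C₂) / (t₂ − t₁) = ln(3770/606) / (135 − 31.5)
  = 1.828 / 103.5 = 0.01766 h⁻¹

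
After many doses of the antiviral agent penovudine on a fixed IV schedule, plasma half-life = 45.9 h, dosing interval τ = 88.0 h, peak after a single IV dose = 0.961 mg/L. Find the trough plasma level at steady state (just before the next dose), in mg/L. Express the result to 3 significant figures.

0.346 mg/L

k = ln2 / t½ = 0.693147 / 45.9 = 0.01510 h⁻¹
e^(−kτ) = e^(−0.01510 × 88.0) = 0.2648
Accumulation ratio R = 1 / (1 − e^(−kτ)) = 1 / (1 − 0.2648) = 1.360
Steady-state trough = C₀ × R × e^(−kτ) = 0.961 × 1.360 × 0.2648 = 0.3461 mg/L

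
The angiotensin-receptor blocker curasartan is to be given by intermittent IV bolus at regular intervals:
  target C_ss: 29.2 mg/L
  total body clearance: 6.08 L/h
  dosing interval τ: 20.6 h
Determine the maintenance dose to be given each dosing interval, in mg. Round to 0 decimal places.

At steady state, Dose/τ = Css × CL.
Dose = Css × CL × τ = 29.2 × 6.080 × 20.6 = 3657 mg

3657 mg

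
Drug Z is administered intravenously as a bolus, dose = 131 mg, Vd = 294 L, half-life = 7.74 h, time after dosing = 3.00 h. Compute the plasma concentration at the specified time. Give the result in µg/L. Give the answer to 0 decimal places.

C₀ = Dose / Vd = 131.0 / 294 = 0.4456 mg/L
k = ln2 / t½ = 0.693147 / 7.74 = 0.08955 h⁻¹
C = C₀ · e^(−k·t) = 0.4456 × e^(−0.08955 × 3.00)
  = 0.4456 × 0.7644 = 0.3406 mg/L
Convert: 0.3406 mg/L × 1000 = 340.6 µg/L

341 µg/L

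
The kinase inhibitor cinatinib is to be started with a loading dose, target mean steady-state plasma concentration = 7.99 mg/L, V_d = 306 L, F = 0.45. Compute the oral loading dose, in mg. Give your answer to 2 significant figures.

5400 mg

LD = Css × Vd / F = 7.99 × 306 / 0.45 = 5433 mg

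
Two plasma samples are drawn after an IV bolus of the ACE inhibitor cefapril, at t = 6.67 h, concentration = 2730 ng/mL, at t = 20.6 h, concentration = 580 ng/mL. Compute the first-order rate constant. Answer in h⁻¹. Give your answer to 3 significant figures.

0.111 h⁻¹

k = ln(C₁/C₂) / (t₂ − t₁) = ln(2730/580) / (20.6 − 6.67)
  = 1.549 / 13.93 = 0.1112 h⁻¹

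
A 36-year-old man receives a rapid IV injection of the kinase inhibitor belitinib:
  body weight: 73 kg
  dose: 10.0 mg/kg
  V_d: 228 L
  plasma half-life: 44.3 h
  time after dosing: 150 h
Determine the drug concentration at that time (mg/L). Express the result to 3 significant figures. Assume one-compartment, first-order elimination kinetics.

0.306 mg/L

Total dose = 10.0 × 73 = 730.0 mg
C₀ = Dose / Vd = 730.0 / 228 = 3.202 mg/L
k = ln2 / t½ = 0.693147 / 44.3 = 0.01565 h⁻¹
C = C₀ · e^(−k·t) = 3.202 × e^(−0.01565 × 150)
  = 3.202 × 0.09561 = 0.3061 mg/L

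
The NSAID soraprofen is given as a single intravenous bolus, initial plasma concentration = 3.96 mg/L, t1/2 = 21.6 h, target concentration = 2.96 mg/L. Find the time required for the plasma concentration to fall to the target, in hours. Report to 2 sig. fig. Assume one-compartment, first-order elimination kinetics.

k = ln2 / t½ = 0.693147 / 21.6 = 0.03209 h⁻¹
t = ln(C₀ / C) / k = ln(3.960 / 2.96) / 0.03209
  = ln(1.338) / 0.03209 = 0.2912 / 0.03209 = 9.074 h

9.1 h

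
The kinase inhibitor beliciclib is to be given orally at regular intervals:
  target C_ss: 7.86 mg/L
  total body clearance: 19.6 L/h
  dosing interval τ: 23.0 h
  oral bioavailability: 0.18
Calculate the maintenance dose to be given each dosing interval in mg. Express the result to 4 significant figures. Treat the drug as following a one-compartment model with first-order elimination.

19680 mg

At steady state, F × (Dose/τ) = Css × CL.
Dose = Css × CL × τ / F = 7.86 × 19.60 × 23.0 / 0.18 = 19680 mg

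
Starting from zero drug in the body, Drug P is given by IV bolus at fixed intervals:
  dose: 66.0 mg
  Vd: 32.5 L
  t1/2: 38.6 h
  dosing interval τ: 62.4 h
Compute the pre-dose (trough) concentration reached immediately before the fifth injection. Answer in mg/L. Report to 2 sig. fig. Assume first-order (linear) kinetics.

C₀ per dose = Dose / Vd = 66.0 / 32.5 = 2.031 mg/L
k = ln2 / t½ = 0.693147 / 38.6 = 0.01796 h⁻¹
Fraction remaining after one interval: r = e^(−kτ) = e^(−0.01796 × 62.4) = 0.3261
Before dose 5, 4 doses have been given (aged 1τ, 2τ, 3τ, 4τ).
C_trough = C₀ × (r + r² + … + r^4) = C₀ × r(1−r^4)/(1−r)
        = 2.031 × 0.3261 × (1 − 0.01131) / (1 − 0.3261) = 0.9717 mg/L

0.97 mg/L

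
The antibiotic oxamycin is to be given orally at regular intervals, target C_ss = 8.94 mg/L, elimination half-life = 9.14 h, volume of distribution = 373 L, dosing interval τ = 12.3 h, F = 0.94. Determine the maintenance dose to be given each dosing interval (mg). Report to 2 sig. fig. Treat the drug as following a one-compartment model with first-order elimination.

3300 mg

k = ln2 / t½ = 0.693147 / 9.14 = 0.07584 h⁻¹
CL = k × Vd = 0.07584 × 373 = 28.29 L/h
At steady state, F × (Dose/τ) = Css × CL.
Dose = Css × CL × τ / F = 8.94 × 28.29 × 12.3 / 0.94 = 3309 mg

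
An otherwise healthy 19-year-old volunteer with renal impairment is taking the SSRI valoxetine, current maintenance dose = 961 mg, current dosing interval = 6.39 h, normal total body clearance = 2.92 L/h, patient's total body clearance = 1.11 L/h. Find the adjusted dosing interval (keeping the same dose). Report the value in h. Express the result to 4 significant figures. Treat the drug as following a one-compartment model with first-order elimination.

To keep the same average steady-state level, dosing rate must scale with clearance.
CL ratio = 1.11 / 2.92 = 0.3801
New interval (same dose) = 6.39 / 0.3801 = 16.81 h

16.81 h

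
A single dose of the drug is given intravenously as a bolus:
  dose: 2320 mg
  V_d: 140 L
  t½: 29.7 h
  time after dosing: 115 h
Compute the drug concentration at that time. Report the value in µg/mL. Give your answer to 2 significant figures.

1.1 µg/mL

C₀ = Dose / Vd = 2320 / 140 = 16.57 mg/L
k = ln2 / t½ = 0.693147 / 29.7 = 0.02334 h⁻¹
C = C₀ · e^(−k·t) = 16.57 × e^(−0.02334 × 115)
  = 16.57 × 0.06828 = 1.131 mg/L
(1.131 mg/L = 1.131 µg/mL)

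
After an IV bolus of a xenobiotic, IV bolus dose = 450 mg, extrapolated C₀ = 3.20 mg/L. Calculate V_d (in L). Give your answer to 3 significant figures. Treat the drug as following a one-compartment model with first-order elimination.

141 L

Vd = Dose / C₀ = 450.0 / 3.20 = 140.6 L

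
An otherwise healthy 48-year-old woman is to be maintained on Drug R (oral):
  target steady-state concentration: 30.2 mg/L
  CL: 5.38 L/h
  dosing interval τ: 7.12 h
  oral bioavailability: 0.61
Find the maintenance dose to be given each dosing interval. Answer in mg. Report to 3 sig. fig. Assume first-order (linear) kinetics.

At steady state, F × (Dose/τ) = Css × CL.
Dose = Css × CL × τ / F = 30.2 × 5.380 × 7.12 / 0.61 = 1896 mg

1900 mg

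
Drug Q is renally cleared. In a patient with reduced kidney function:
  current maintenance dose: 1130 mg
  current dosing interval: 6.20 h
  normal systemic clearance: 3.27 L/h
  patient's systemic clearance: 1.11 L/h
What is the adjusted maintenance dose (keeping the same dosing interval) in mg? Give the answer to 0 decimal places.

384 mg

To keep the same average steady-state level, dosing rate must scale with clearance.
CL ratio = 1.11 / 3.27 = 0.3394
New dose (same interval) = 1130 × 0.3394 = 383.5 mg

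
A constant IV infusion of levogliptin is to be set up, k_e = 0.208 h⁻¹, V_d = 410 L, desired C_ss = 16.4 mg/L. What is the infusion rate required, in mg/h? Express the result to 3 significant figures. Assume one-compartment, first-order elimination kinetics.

1400 mg/h

CL = k × Vd = 0.2080 × 410 = 85.28 L/h
At steady state, infusion rate R₀ = Css × CL = 16.4 × 85.28 = 1399 mg/h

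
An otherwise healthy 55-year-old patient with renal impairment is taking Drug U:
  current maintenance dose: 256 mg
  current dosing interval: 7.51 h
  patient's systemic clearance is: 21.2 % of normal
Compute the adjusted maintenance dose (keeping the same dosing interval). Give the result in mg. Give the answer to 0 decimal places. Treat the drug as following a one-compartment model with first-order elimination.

54 mg

To keep the same average steady-state level, dosing rate must scale with clearance.
CL ratio = 21.2 / 100 = 0.2120
New dose (same interval) = 256 × 0.2120 = 54.27 mg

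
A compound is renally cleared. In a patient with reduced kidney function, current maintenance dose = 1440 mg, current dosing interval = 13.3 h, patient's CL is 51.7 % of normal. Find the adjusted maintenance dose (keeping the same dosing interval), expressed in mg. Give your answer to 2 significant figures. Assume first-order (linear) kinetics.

To keep the same average steady-state level, dosing rate must scale with clearance.
CL ratio = 51.7 / 100 = 0.5170
New dose (same interval) = 1440 × 0.5170 = 744.5 mg

740 mg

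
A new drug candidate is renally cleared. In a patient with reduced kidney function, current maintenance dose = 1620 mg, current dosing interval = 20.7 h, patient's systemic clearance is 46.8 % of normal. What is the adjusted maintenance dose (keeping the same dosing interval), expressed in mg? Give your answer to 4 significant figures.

758.2 mg

To keep the same average steady-state level, dosing rate must scale with clearance.
CL ratio = 46.8 / 100 = 0.4680
New dose (same interval) = 1620 × 0.4680 = 758.2 mg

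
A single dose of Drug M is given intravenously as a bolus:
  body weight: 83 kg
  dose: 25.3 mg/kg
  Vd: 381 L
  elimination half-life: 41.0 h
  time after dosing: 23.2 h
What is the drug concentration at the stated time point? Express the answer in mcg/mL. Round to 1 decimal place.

3.7 mcg/mL

Total dose = 25.3 × 83 = 2100 mg
C₀ = Dose / Vd = 2100 / 381 = 5.512 mg/L
k = ln2 / t½ = 0.693147 / 41.0 = 0.01691 h⁻¹
C = C₀ · e^(−k·t) = 5.512 × e^(−0.01691 × 23.2)
  = 5.512 × 0.6755 = 3.723 mg/L
(3.723 mg/L = 3.723 mcg/mL)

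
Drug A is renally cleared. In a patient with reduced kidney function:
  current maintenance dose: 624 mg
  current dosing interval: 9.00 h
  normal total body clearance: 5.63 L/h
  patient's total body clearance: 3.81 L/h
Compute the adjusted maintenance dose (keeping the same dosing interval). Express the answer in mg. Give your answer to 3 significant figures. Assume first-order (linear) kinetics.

To keep the same average steady-state level, dosing rate must scale with clearance.
CL ratio = 3.81 / 5.63 = 0.6767
New dose (same interval) = 624 × 0.6767 = 422.3 mg

422 mg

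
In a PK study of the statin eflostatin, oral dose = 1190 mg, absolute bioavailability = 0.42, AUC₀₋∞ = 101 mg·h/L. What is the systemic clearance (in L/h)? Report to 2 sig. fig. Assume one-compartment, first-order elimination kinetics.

CL = F·Dose / AUC = 0.42 × 1190 / 101 = 4.949 L/h

4.9 L/h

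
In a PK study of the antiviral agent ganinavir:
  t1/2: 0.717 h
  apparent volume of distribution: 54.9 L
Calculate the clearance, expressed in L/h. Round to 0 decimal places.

53 L/h

k = ln2 / t½ = 0.693147 / 0.717 = 0.9667 h⁻¹
CL = k × Vd = 0.9667 × 54.9 = 53.07 L/h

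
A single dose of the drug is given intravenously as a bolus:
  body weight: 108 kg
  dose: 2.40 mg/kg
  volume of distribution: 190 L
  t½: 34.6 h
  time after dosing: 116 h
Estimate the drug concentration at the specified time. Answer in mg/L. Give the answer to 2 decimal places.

Total dose = 2.40 × 108 = 259.2 mg
C₀ = Dose / Vd = 259.2 / 190 = 1.364 mg/L
k = ln2 / t½ = 0.693147 / 34.6 = 0.02003 h⁻¹
C = C₀ · e^(−k·t) = 1.364 × e^(−0.02003 × 116)
  = 1.364 × 0.09793 = 0.1336 mg/L

0.13 mg/L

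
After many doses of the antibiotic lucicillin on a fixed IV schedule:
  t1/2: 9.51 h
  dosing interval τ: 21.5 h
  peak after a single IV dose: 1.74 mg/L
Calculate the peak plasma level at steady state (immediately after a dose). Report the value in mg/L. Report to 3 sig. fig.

2.20 mg/L

k = ln2 / t½ = 0.693147 / 9.51 = 0.07289 h⁻¹
e^(−kτ) = e^(−0.07289 × 21.5) = 0.2086
Accumulation ratio R = 1 / (1 − e^(−kτ)) = 1 / (1 − 0.2086) = 1.264
Steady-state peak = C₀ × R = 1.74 × 1.264 = 2.199 mg/L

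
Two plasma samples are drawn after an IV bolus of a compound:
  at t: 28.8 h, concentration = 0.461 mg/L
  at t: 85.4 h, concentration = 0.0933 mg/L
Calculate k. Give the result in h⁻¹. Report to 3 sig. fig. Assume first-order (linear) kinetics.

0.0282 h⁻¹

k = ln(C₁/C₂) / (t₂ − t₁) = ln(0.461/0.0933) / (85.4 − 28.8)
  = 1.598 / 56.60 = 0.02823 h⁻¹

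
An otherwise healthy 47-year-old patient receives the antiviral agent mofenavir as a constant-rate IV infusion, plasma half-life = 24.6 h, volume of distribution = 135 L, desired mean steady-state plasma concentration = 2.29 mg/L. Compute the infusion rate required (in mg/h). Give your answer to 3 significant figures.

8.71 mg/h

k = ln2 / t½ = 0.693147 / 24.6 = 0.02818 h⁻¹
CL = k × Vd = 0.02818 × 135 = 3.804 L/h
At steady state, infusion rate R₀ = Css × CL = 2.29 × 3.804 = 8.711 mg/h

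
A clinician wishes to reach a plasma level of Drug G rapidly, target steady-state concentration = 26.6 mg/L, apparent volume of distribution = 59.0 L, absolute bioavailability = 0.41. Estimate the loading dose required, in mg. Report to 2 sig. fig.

3800 mg

LD = Css × Vd / F = 26.6 × 59.0 / 0.41 = 3828 mg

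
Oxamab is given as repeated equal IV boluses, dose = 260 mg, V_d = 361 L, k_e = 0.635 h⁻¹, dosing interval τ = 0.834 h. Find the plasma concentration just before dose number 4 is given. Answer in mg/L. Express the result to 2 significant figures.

C₀ per dose = Dose / Vd = 260 / 361 = 0.7202 mg/L
Fraction remaining after one interval: r = e^(−kτ) = e^(−0.6350 × 0.834) = 0.5888
Before dose 4, 3 doses have been given (aged 1τ, 2τ, 3τ).
C_trough = C₀ × (r + r² + … + r^3) = C₀ × r(1−r^3)/(1−r)
        = 0.7202 × 0.5888 × (1 − 0.2041) / (1 − 0.5888) = 0.8208 mg/L

0.82 mg/L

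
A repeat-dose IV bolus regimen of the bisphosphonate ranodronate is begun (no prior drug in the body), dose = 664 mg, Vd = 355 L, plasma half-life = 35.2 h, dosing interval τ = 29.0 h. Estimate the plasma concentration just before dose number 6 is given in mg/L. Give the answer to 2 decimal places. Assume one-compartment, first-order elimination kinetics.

2.29 mg/L

C₀ per dose = Dose / Vd = 664 / 355 = 1.870 mg/L
k = ln2 / t½ = 0.693147 / 35.2 = 0.01969 h⁻¹
Fraction remaining after one interval: r = e^(−kτ) = e^(−0.01969 × 29.0) = 0.5650
Before dose 6, 5 doses have been given (aged 1τ, 2τ, 3τ, 4τ, 5τ).
C_trough = C₀ × (r + r² + … + r^5) = C₀ × r(1−r^5)/(1−r)
        = 1.870 × 0.5650 × (1 − 0.05758) / (1 − 0.5650) = 2.289 mg/L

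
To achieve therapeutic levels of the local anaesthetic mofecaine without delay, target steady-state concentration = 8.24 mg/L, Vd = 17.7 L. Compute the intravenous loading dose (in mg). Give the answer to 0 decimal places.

LD = Css × Vd = 8.24 × 17.7 = 145.8 mg

146 mg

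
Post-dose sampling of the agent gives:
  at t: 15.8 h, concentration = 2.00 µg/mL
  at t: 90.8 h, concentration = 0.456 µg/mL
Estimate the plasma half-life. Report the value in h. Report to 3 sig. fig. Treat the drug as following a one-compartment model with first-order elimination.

k = ln(C₁/C₂) / (t₂ − t₁) = ln(2.00/0.456) / (90.8 − 15.8)
  = 1.478 / 75.00 = 0.01971 h⁻¹
t½ = ln2 / k = 0.693147 / 0.01971 = 35.17 h

35.2 h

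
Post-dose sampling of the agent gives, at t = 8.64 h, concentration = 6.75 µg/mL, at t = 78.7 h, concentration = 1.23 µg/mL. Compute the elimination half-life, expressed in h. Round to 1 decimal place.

k = ln(C₁/C₂) / (t₂ − t₁) = ln(6.75/1.23) / (78.7 − 8.64)
  = 1.703 / 70.06 = 0.02431 h⁻¹
t½ = ln2 / k = 0.693147 / 0.02431 = 28.51 h

28.5 h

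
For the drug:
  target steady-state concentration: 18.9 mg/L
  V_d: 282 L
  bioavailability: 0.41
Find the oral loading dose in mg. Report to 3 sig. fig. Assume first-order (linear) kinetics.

LD = Css × Vd / F = 18.9 × 282 / 0.41 = 13000 mg

13000 mg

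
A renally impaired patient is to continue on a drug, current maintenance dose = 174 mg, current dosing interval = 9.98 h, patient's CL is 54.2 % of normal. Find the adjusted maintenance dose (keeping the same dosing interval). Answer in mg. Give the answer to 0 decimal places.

94 mg

To keep the same average steady-state level, dosing rate must scale with clearance.
CL ratio = 54.2 / 100 = 0.5420
New dose (same interval) = 174 × 0.5420 = 94.31 mg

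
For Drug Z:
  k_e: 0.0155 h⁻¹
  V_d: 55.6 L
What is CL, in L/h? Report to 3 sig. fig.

CL = k × Vd = 0.0155 × 55.6 = 0.8618 L/h

0.862 L/h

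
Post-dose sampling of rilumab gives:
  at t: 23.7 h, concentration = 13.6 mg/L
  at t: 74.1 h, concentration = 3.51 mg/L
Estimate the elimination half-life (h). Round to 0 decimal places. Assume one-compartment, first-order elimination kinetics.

26 h

k = ln(C₁/C₂) / (t₂ − t₁) = ln(13.6/3.51) / (74.1 − 23.7)
  = 1.354 / 50.40 = 0.02687 h⁻¹
t½ = ln2 / k = 0.693147 / 0.02687 = 25.80 h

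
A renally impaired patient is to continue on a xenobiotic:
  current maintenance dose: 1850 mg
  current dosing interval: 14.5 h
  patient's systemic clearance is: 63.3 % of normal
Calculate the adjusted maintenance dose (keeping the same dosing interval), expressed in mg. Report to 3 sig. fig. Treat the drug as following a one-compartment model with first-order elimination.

1170 mg

To keep the same average steady-state level, dosing rate must scale with clearance.
CL ratio = 63.3 / 100 = 0.6330
New dose (same interval) = 1850 × 0.6330 = 1171 mg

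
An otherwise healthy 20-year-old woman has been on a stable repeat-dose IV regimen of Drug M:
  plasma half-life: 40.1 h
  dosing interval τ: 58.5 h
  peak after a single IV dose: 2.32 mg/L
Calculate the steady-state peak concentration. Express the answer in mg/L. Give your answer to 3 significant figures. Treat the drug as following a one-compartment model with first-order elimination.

k = ln2 / t½ = 0.693147 / 40.1 = 0.01729 h⁻¹
e^(−kτ) = e^(−0.01729 × 58.5) = 0.3637
Accumulation ratio R = 1 / (1 − e^(−kτ)) = 1 / (1 − 0.3637) = 1.572
Steady-state peak = C₀ × R = 2.32 × 1.572 = 3.647 mg/L

3.65 mg/L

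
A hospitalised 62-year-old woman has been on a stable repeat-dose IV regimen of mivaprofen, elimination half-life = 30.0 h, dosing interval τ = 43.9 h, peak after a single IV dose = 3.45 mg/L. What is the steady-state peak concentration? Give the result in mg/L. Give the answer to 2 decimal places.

5.41 mg/L

k = ln2 / t½ = 0.693147 / 30.0 = 0.02310 h⁻¹
e^(−kτ) = e^(−0.02310 × 43.9) = 0.3627
Accumulation ratio R = 1 / (1 − e^(−kτ)) = 1 / (1 − 0.3627) = 1.569
Steady-state peak = C₀ × R = 3.45 × 1.569 = 5.413 mg/L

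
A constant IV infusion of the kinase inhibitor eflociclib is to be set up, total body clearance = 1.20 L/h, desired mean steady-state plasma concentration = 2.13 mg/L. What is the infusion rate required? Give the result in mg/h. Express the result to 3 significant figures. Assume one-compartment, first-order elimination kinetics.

At steady state, infusion rate R₀ = Css × CL = 2.13 × 1.200 = 2.556 mg/h

2.56 mg/h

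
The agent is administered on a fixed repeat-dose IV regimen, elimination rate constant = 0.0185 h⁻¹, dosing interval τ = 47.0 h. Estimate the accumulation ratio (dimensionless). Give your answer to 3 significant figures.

1.72

e^(−kτ) = e^(−0.01850 × 47.0) = 0.4192
Accumulation ratio R = 1 / (1 − e^(−kτ)) = 1 / (1 − 0.4192) = 1.722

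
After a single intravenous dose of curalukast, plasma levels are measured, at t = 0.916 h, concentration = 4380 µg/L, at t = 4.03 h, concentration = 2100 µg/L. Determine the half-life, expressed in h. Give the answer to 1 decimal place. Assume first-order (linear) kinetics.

2.9 h

k = ln(C₁/C₂) / (t₂ − t₁) = ln(4380/2100) / (4.03 − 0.916)
  = 0.7351 / 3.114 = 0.2361 h⁻¹
t½ = ln2 / k = 0.693147 / 0.2361 = 2.936 h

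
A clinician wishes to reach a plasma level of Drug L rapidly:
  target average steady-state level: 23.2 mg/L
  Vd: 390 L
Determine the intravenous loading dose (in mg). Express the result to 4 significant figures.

9048 mg

LD = Css × Vd = 23.2 × 390 = 9048 mg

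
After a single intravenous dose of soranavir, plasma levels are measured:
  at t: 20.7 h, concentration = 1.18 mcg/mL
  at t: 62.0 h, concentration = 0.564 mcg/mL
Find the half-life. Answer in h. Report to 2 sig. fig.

k = ln(C₁/C₂) / (t₂ − t₁) = ln(1.18/0.564) / (62.0 − 20.7)
  = 0.7382 / 41.30 = 0.01787 h⁻¹
t½ = ln2 / k = 0.693147 / 0.01787 = 38.79 h

39 h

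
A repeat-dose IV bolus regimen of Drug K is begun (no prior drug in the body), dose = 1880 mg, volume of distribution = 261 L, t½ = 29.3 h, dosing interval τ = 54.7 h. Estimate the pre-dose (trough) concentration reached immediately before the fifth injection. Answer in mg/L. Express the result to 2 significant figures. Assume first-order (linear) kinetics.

C₀ per dose = Dose / Vd = 1880 / 261 = 7.203 mg/L
k = ln2 / t½ = 0.693147 / 29.3 = 0.02366 h⁻¹
Fraction remaining after one interval: r = e^(−kτ) = e^(−0.02366 × 54.7) = 0.2741
Before dose 5, 4 doses have been given (aged 1τ, 2τ, 3τ, 4τ).
C_trough = C₀ × (r + r² + … + r^4) = C₀ × r(1−r^4)/(1−r)
        = 7.203 × 0.2741 × (1 − 0.005645) / (1 − 0.2741) = 2.705 mg/L

2.7 mg/L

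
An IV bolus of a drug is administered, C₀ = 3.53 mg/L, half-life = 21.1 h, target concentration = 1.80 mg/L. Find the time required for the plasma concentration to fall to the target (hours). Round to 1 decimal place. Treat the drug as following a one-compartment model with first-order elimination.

20.5 h

k = ln2 / t½ = 0.693147 / 21.1 = 0.03285 h⁻¹
t = ln(C₀ / C) / k = ln(3.530 / 1.80) / 0.03285
  = ln(1.961) / 0.03285 = 0.6735 / 0.03285 = 20.50 h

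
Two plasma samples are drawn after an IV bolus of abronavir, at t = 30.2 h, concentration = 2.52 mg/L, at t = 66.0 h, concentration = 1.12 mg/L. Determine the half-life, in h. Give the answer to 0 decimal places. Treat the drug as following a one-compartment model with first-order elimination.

k = ln(C₁/C₂) / (t₂ − t₁) = ln(2.52/1.12) / (66.0 − 30.2)
  = 0.8109 / 35.80 = 0.02265 h⁻¹
t½ = ln2 / k = 0.693147 / 0.02265 = 30.60 h

31 h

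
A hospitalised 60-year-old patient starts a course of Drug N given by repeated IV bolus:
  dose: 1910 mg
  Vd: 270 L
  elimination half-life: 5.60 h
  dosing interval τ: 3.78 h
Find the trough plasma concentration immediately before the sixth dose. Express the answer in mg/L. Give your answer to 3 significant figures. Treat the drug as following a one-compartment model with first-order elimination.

C₀ per dose = Dose / Vd = 1910 / 270 = 7.074 mg/L
k = ln2 / t½ = 0.693147 / 5.60 = 0.1238 h⁻¹
Fraction remaining after one interval: r = e^(−kτ) = e^(−0.1238 × 3.78) = 0.6263
Before dose 6, 5 doses have been given (aged 1τ, 2τ, 3τ, 4τ, 5τ).
C_trough = C₀ × (r + r² + … + r^5) = C₀ × r(1−r^5)/(1−r)
        = 7.074 × 0.6263 × (1 − 0.09636) / (1 − 0.6263) = 10.71 mg/L

10.7 mg/L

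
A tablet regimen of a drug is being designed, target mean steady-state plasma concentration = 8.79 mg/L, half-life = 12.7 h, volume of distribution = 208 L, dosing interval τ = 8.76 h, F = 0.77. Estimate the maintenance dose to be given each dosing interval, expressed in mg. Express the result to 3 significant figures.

k = ln2 / t½ = 0.693147 / 12.7 = 0.05458 h⁻¹
CL = k × Vd = 0.05458 × 208 = 11.35 L/h
At steady state, F × (Dose/τ) = Css × CL.
Dose = Css × CL × τ / F = 8.79 × 11.35 × 8.76 / 0.77 = 1135 mg

1140 mg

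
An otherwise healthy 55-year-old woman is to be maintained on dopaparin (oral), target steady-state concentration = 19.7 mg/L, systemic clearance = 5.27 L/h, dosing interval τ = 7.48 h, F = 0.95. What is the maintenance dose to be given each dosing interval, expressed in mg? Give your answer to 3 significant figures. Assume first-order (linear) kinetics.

817 mg

At steady state, F × (Dose/τ) = Css × CL.
Dose = Css × CL × τ / F = 19.7 × 5.270 × 7.48 / 0.95 = 817.4 mg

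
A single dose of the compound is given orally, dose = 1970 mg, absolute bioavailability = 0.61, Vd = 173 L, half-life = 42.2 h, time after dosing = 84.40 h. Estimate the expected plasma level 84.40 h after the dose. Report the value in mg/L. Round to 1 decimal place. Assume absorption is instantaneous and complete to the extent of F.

Amount reaching circulation = F × Dose = 0.61 × 1970 = 1202 mg
C₀ = F·Dose / Vd = 1202 / 173 = 6.948 mg/L
k = ln2 / t½ = 0.693147 / 42.2 = 0.01643 h⁻¹
t / t½ = 84.40 / 42.2 = 2 half-lives
C = C₀ × (1/2)^2 = 6.948 × 0.2500 = 1.737 mg/L

1.7 mg/L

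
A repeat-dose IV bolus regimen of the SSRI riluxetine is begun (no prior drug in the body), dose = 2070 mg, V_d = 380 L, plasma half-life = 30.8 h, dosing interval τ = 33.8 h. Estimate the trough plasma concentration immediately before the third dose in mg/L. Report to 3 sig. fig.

3.74 mg/L

C₀ per dose = Dose / Vd = 2070 / 380 = 5.447 mg/L
k = ln2 / t½ = 0.693147 / 30.8 = 0.02250 h⁻¹
Fraction remaining after one interval: r = e^(−kτ) = e^(−0.02250 × 33.8) = 0.4674
Before dose 3, 2 doses have been given (aged 1τ, 2τ).
C_trough = C₀ × (r + r²) = 5.447 × (0.4674 + 0.2185) = 3.736 mg/L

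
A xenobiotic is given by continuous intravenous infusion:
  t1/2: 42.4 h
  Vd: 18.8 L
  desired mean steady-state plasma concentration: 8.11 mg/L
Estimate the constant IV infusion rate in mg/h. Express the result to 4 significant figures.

2.493 mg/h

k = ln2 / t½ = 0.693147 / 42.4 = 0.01635 h⁻¹
CL = k × Vd = 0.01635 × 18.8 = 0.3074 L/h
At steady state, infusion rate R₀ = Css × CL = 8.11 × 0.3074 = 2.493 mg/h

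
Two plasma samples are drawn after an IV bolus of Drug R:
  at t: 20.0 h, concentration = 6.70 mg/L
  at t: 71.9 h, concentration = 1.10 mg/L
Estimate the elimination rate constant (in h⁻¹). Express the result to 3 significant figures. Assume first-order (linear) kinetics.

0.0348 h⁻¹

k = ln(C₁/C₂) / (t₂ − t₁) = ln(6.70/1.10) / (71.9 − 20.0)
  = 1.807 / 51.90 = 0.03482 h⁻¹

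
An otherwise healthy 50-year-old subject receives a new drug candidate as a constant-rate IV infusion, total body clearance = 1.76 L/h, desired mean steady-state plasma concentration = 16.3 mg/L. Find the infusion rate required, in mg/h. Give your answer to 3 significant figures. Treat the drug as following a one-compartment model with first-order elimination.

At steady state, infusion rate R₀ = Css × CL = 16.3 × 1.760 = 28.69 mg/h

28.7 mg/h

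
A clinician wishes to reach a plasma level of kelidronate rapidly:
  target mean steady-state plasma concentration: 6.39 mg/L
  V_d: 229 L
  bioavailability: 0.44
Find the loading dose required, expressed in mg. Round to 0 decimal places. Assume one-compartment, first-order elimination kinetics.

3326 mg

LD = Css × Vd / F = 6.39 × 229 / 0.44 = 3326 mg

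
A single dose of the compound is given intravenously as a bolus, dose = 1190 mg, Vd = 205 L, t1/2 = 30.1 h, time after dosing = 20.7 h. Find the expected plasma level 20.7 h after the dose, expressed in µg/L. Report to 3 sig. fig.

3600 µg/L

C₀ = Dose / Vd = 1190 / 205 = 5.805 mg/L
k = ln2 / t½ = 0.693147 / 30.1 = 0.02303 h⁻¹
C = C₀ · e^(−k·t) = 5.805 × e^(−0.02303 × 20.7)
  = 5.805 × 0.6208 = 3.604 mg/L
Convert: 3.604 mg/L × 1000 = 3604 µg/L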